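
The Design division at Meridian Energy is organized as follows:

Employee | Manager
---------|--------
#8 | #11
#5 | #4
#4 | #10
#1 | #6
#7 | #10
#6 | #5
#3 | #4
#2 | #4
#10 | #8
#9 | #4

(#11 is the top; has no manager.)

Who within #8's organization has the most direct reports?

#4

Direct-report counts within #8's organization: #8 has 1; #10 has 2; #4 has 4; #5 has 1; #6 has 1. The largest is 4, held by #4.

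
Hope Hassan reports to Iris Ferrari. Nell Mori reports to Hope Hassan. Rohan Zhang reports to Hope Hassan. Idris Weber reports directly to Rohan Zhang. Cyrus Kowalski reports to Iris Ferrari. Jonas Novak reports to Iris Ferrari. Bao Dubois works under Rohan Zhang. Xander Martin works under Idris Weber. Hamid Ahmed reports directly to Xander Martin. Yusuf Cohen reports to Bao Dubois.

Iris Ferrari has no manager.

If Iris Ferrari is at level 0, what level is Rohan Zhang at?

Chain from Rohan Zhang up to Iris Ferrari: Rohan Zhang → Hope Hassan → Iris Ferrari. That is 2 steps up, so Rohan Zhang is 2 levels below Iris Ferrari.

2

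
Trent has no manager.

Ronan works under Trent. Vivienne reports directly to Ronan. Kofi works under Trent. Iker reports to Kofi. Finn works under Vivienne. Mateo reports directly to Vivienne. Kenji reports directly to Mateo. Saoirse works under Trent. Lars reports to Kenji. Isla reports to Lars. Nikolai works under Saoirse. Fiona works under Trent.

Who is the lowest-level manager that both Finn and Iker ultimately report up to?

Trent

Finn's chain of managers is Vivienne, Ronan, Trent. Iker's chain of managers is Kofi, Trent. The first manager that appears in both chains is Trent.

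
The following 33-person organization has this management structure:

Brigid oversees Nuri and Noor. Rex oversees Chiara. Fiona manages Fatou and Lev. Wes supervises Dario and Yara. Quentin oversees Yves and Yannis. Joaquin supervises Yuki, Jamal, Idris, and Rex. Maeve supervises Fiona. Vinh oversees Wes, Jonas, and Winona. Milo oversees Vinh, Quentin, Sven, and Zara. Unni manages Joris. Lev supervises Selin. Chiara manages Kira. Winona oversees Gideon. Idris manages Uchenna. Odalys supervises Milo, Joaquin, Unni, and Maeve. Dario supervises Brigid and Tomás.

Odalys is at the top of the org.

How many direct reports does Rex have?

1

Rex directly manages Chiara. That is 1 direct report.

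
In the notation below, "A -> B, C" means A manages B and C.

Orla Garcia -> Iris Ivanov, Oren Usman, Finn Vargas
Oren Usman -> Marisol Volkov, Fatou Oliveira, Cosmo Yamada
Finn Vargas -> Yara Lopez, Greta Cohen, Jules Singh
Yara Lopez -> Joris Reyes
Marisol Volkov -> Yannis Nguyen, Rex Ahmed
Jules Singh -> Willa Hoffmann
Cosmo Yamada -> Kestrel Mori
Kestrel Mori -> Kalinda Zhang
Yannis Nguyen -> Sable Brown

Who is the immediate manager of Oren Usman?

Orla Garcia

Oren Usman reports directly to Orla Garcia.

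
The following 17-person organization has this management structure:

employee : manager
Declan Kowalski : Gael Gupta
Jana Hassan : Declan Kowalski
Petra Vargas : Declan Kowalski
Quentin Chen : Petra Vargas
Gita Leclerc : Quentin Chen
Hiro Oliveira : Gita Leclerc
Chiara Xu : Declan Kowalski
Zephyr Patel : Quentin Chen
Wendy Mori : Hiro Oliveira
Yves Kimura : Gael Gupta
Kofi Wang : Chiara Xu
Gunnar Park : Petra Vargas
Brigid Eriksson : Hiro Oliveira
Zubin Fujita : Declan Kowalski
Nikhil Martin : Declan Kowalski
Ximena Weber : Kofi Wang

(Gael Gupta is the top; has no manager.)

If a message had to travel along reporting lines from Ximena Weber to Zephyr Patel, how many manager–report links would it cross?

6

Ximena Weber is 3 levels below Declan Kowalski, and Zephyr Patel is 3 levels below Declan Kowalski (their lowest common manager). The shortest path runs up from Ximena Weber to Declan Kowalski and back down to Zephyr Patel: 3 + 3 = 6 links.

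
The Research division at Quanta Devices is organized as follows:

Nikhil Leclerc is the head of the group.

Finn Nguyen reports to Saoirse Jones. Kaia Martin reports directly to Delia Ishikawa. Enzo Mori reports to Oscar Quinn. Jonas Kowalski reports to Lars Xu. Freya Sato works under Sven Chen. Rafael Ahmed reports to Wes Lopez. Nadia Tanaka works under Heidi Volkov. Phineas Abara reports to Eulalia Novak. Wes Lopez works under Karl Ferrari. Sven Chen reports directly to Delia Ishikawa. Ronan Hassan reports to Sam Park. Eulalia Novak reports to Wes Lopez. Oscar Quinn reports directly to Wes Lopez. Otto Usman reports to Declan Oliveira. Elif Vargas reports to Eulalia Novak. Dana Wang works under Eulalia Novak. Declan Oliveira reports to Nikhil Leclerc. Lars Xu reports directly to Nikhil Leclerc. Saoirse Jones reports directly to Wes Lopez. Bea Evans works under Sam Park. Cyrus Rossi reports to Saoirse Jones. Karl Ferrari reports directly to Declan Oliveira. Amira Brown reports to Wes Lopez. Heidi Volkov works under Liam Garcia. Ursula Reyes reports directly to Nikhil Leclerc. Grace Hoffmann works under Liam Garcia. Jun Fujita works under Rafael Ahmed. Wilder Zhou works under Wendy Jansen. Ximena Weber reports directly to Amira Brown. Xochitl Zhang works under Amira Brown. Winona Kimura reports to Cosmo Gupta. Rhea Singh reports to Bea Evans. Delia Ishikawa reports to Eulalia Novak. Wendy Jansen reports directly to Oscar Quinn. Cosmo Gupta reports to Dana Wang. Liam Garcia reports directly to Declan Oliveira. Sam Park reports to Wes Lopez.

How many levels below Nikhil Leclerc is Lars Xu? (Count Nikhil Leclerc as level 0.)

Chain from Lars Xu up to Nikhil Leclerc: Lars Xu → Nikhil Leclerc. That is 1 step up, so Lars Xu is 1 level below Nikhil Leclerc.

1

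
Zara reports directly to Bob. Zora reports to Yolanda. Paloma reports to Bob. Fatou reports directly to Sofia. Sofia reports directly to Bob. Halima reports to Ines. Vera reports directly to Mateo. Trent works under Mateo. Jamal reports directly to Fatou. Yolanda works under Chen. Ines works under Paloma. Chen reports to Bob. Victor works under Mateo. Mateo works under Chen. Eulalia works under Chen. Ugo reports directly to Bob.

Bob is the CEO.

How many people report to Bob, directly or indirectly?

16

Bob directly manages Sofia, Chen, Ugo, Paloma, Zara. Under Sofia: Fatou, Jamal (2). Under Chen: Yolanda, Zora, Eulalia, Mateo, Vera, Victor, Trent (7). Ugo has no reports. Under Paloma: Ines, Halima (2). Zara has no reports. So Bob's organization is 5 direct reports plus everyone under them: 3 + 8 + 1 + 3 + 1 = 16.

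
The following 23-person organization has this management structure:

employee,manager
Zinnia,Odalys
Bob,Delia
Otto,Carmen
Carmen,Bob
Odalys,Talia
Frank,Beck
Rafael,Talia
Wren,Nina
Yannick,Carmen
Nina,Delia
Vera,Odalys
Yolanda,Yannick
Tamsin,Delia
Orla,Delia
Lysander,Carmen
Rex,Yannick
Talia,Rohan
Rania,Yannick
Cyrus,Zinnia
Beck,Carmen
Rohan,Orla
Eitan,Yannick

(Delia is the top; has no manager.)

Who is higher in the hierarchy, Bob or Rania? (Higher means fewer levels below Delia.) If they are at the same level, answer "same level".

Bob

Bob is 1 level below Delia; Rania is 4. Bob is higher.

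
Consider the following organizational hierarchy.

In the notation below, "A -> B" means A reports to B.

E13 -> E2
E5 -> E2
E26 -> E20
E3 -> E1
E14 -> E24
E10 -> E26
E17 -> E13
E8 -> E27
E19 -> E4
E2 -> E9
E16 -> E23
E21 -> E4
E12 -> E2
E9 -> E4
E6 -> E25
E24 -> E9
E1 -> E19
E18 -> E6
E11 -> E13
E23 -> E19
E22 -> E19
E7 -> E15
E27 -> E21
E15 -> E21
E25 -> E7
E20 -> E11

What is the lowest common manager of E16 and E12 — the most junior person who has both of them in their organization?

E4

E16's chain of managers is E23, E19, E4. E12's chain of managers is E2, E9, E4. The first manager that appears in both chains is E4.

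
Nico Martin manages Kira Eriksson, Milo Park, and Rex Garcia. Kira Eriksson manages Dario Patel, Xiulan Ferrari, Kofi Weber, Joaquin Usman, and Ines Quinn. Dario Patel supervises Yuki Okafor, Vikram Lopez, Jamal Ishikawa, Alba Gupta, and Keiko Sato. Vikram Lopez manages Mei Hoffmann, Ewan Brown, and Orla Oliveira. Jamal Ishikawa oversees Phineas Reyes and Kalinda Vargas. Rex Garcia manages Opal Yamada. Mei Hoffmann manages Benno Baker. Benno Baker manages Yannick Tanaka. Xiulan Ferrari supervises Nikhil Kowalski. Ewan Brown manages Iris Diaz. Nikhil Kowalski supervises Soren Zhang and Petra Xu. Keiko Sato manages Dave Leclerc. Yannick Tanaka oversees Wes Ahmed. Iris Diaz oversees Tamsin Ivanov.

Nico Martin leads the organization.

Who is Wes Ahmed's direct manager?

Yannick Tanaka

Wes Ahmed reports directly to Yannick Tanaka.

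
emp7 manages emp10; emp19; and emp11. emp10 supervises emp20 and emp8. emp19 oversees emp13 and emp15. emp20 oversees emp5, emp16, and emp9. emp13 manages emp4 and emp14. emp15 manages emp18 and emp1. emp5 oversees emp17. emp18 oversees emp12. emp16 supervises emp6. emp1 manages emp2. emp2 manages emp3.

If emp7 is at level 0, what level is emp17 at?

Chain from emp17 up to emp7: emp17 → emp5 → emp20 → emp10 → emp7. That is 4 steps up, so emp17 is 4 levels below emp7.

4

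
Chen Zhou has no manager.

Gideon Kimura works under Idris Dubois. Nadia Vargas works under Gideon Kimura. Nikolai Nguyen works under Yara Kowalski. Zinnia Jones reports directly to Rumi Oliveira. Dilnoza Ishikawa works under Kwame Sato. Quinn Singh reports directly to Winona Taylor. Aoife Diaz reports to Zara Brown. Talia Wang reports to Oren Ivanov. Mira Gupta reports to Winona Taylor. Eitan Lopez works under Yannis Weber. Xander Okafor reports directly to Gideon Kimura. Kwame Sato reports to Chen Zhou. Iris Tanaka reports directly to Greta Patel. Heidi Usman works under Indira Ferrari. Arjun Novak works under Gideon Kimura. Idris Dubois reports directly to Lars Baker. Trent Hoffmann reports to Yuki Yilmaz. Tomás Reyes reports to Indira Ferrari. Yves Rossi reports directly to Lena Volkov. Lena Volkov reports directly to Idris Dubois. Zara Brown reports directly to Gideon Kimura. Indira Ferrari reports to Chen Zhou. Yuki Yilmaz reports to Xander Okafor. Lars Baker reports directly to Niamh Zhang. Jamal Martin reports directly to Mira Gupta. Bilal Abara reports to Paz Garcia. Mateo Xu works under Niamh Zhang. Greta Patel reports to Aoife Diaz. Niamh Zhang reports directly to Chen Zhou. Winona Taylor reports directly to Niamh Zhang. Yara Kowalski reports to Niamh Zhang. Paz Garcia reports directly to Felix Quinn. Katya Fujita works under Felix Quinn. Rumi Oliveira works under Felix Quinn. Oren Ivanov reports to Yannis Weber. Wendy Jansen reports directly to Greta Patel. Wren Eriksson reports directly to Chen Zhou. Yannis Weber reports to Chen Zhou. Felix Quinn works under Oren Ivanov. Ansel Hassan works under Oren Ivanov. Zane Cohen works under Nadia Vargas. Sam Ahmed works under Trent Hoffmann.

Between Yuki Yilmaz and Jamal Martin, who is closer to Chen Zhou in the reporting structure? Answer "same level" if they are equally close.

Yuki Yilmaz is 6 levels below Chen Zhou; Jamal Martin is 4. Jamal Martin is higher.

Jamal Martin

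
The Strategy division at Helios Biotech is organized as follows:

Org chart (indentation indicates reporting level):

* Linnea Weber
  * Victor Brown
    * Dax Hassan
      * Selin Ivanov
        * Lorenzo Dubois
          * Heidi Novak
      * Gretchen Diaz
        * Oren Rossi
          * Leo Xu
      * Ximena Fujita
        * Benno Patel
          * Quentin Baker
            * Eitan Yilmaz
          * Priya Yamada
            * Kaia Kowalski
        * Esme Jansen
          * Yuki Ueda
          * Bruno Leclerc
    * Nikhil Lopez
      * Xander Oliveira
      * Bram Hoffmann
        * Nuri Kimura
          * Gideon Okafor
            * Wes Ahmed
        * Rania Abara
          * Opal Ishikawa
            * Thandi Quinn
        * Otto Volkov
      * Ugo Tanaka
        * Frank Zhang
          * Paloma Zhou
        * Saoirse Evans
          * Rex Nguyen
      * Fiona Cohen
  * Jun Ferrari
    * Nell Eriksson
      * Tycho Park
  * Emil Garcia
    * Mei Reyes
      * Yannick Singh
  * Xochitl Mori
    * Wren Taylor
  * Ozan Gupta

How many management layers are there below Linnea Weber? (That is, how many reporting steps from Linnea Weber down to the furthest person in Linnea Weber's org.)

The longest chain under Linnea Weber runs Linnea Weber → Victor Brown → Nikhil Lopez → Bram Hoffmann → Rania Abara → Opal Ishikawa → Thandi Quinn, which is 6 levels below Linnea Weber.

6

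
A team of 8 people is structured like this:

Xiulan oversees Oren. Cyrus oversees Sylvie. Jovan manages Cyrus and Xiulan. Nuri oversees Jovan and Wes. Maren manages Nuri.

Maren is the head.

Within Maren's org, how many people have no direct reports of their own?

The people in Maren's organization with no one reporting to them are Wes, Oren, Sylvie. That is 3.

3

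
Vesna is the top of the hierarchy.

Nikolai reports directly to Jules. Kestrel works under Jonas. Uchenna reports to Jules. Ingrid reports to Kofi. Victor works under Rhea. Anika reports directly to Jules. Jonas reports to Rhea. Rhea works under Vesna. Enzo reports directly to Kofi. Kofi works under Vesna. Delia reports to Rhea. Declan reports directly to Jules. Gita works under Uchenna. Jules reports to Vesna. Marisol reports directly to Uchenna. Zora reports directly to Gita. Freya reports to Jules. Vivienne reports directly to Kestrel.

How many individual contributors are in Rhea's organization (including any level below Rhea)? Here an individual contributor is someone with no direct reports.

3

The people in Rhea's organization with no one reporting to them are Delia, Vivienne, Victor. That is 3.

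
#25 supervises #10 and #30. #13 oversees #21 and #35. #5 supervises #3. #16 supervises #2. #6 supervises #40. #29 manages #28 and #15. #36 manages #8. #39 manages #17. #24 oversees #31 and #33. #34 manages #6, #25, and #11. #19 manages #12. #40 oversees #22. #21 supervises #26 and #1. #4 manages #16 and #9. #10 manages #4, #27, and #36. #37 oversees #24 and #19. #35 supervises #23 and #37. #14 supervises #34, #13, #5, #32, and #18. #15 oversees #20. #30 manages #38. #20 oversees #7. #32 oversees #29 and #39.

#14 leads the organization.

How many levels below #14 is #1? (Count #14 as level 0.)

3

Chain from #1 up to #14: #1 → #21 → #13 → #14. That is 3 steps up, so #1 is 3 levels below #14.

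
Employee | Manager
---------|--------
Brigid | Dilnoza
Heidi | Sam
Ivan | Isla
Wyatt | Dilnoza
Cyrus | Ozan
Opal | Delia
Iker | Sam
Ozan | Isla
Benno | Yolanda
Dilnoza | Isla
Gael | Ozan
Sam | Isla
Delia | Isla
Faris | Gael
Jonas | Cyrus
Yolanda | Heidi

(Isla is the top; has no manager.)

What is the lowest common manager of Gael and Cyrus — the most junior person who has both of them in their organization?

Ozan

Gael's chain of managers is Ozan, Isla. Cyrus's chain of managers is Ozan, Isla. The first manager that appears in both chains is Ozan.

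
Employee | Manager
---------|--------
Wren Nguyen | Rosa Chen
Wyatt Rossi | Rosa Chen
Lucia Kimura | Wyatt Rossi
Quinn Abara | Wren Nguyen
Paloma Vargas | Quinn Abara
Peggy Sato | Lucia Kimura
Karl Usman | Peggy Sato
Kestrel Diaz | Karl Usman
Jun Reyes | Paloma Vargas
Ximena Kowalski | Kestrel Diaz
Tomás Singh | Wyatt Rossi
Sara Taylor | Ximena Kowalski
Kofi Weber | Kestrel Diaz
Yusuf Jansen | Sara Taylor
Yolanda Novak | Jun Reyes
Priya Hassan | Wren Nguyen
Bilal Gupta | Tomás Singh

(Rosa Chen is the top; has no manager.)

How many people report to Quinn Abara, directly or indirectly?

3

Quinn Abara directly manages Paloma Vargas. Under Paloma Vargas: Jun Reyes, Yolanda Novak (2). That's 3 in total.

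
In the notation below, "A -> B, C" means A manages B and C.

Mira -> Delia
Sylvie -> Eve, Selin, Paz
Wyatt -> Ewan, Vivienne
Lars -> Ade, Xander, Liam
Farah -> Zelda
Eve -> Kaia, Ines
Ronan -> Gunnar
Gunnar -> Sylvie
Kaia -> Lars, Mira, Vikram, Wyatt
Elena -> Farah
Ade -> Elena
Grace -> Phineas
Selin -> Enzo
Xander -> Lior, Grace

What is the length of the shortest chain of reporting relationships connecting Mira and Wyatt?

2

Mira is 1 level below Kaia, and Wyatt is 1 level below Kaia (their lowest common manager). The shortest path runs up from Mira to Kaia and back down to Wyatt: 1 + 1 = 2 links.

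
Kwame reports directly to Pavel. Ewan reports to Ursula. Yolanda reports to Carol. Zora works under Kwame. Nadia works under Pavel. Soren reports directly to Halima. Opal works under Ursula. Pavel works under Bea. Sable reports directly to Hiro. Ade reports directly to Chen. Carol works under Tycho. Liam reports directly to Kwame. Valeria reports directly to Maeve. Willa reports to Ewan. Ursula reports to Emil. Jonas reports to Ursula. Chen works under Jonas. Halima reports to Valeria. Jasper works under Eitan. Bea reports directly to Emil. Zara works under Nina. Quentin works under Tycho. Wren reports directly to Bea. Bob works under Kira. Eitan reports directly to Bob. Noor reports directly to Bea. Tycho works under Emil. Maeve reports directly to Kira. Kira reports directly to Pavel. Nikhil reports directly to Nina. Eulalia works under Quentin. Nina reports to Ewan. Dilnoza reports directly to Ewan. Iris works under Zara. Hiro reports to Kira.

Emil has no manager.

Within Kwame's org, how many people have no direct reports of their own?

The people in Kwame's organization with no one reporting to them are Zora, Liam. That is 2.

2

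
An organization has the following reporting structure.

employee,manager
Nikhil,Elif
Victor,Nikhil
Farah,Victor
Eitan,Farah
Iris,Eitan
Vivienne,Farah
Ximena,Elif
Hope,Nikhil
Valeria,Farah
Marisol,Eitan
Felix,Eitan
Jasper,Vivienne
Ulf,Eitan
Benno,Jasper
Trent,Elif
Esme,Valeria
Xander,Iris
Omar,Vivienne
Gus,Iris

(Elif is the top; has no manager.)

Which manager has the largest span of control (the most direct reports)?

Eitan

Direct-report counts: Elif has 3; Nikhil has 2; Victor has 1; Farah has 3; Valeria has 1; Vivienne has 2; Jasper has 1; Eitan has 4; Iris has 2. The largest is 4, held by Eitan.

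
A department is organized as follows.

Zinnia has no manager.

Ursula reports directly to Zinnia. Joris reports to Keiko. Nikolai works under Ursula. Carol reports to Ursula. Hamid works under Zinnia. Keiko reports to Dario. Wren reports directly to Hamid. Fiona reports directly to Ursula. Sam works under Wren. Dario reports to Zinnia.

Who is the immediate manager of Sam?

Wren

Sam reports directly to Wren.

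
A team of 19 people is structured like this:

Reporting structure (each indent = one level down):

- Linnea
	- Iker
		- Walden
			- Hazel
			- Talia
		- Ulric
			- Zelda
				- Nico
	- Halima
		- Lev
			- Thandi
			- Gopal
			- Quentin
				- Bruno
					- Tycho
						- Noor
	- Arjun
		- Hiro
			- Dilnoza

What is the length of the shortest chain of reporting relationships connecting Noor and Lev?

Noor is in Lev's organization: the chain from Noor up to Lev is Noor → Tycho → Bruno → Quentin → Lev, which is 4 links.

4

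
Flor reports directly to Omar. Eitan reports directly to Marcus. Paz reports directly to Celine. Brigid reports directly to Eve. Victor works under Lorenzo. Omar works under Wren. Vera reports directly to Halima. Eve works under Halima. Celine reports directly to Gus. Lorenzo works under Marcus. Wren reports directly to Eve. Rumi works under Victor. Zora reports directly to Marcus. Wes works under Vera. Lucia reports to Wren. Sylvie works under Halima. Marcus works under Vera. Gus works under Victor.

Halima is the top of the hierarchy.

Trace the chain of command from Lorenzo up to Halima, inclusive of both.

Lorenzo -> Marcus -> Vera -> Halima

Lorenzo reports to Marcus. Marcus reports to Vera. Vera reports to Halima. Halima is at the top.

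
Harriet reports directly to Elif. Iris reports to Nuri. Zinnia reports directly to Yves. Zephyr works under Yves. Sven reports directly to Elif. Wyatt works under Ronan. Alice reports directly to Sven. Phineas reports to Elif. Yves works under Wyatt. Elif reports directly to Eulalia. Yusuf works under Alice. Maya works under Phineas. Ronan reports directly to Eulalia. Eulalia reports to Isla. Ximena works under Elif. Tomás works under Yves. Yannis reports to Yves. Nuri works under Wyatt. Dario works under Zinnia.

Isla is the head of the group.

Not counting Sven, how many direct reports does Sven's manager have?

Sven reports to Elif. Elif's other direct reports are Ximena, Phineas, Harriet — 3 peers.

3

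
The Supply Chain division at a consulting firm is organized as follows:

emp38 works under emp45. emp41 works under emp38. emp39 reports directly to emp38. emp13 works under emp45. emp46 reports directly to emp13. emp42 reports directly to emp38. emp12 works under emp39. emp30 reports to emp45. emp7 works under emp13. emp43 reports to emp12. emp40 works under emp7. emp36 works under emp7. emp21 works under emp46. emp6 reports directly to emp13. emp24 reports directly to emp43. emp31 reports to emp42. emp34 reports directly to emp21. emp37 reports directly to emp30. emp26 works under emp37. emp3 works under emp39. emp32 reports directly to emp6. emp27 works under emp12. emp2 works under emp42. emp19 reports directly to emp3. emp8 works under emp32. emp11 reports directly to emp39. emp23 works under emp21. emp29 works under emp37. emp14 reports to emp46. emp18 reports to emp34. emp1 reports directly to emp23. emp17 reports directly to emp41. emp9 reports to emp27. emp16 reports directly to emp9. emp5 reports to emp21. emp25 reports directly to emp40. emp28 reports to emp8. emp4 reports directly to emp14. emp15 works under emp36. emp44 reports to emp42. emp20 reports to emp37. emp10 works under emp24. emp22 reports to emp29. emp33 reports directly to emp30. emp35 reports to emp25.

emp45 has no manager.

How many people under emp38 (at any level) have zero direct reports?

The people in emp38's organization with no one reporting to them are emp44, emp2, emp31, emp11, emp19, emp16, emp10, emp17. That is 8.

8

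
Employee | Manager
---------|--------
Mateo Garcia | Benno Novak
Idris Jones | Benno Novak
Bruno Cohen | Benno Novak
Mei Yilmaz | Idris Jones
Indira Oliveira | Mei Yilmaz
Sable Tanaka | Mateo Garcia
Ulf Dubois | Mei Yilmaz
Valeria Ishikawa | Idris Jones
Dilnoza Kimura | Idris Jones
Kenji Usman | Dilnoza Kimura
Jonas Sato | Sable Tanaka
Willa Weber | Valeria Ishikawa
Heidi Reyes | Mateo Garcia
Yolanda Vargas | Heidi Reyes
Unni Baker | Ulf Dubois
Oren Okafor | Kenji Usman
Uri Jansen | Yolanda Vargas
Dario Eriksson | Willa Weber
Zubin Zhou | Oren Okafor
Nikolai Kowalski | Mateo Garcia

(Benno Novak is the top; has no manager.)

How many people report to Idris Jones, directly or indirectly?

11

Idris Jones directly manages Mei Yilmaz, Valeria Ishikawa, Dilnoza Kimura. Under Mei Yilmaz: Ulf Dubois, Unni Baker, Indira Oliveira (3). Under Valeria Ishikawa: Willa Weber, Dario Eriksson (2). Under Dilnoza Kimura: Kenji Usman, Oren Okafor, Zubin Zhou (3). So Idris Jones's organization is 3 direct reports plus everyone under them: 4 + 3 + 4 = 11.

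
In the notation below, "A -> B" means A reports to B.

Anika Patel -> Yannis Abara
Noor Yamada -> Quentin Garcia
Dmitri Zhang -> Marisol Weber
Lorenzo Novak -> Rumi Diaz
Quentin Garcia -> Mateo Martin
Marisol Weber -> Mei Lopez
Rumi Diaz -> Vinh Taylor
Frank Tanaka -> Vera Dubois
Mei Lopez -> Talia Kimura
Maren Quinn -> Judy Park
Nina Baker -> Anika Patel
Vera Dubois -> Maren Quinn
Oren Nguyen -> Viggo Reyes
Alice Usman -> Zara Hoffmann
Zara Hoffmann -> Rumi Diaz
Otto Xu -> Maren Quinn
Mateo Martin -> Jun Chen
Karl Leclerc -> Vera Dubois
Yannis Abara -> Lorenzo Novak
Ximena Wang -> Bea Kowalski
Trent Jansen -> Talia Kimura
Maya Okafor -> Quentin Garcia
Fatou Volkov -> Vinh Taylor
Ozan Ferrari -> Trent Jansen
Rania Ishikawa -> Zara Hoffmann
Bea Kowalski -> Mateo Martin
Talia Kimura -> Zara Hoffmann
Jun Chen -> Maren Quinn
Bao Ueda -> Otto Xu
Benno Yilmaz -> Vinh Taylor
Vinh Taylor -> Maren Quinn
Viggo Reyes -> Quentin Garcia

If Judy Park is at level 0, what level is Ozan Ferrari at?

Chain from Ozan Ferrari up to Judy Park: Ozan Ferrari → Trent Jansen → Talia Kimura → Zara Hoffmann → Rumi Diaz → Vinh Taylor → Maren Quinn → Judy Park. That is 7 steps up, so Ozan Ferrari is 7 levels below Judy Park.

7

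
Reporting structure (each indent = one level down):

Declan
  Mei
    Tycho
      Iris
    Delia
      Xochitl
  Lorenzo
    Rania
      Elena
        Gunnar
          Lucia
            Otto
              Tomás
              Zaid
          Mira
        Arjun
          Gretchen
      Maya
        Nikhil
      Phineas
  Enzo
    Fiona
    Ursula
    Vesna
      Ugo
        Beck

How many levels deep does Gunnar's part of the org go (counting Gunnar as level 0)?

3

The longest chain under Gunnar runs Gunnar → Lucia → Otto → Zaid, which is 3 levels below Gunnar.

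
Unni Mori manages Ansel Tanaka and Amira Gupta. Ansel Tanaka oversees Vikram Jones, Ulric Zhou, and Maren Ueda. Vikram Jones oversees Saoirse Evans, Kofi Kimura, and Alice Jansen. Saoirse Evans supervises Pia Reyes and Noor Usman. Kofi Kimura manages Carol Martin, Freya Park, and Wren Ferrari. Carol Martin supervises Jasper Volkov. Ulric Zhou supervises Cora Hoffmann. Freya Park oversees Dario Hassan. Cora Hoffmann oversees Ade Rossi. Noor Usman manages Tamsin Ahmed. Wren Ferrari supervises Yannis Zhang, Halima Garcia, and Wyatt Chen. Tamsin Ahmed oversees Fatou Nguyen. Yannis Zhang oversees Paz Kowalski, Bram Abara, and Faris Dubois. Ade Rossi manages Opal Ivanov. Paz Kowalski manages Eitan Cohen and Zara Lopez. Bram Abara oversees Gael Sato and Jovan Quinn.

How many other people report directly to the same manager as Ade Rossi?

0

Ade Rossi reports to Cora Hoffmann, and Cora Hoffmann has no other direct reports. Ade Rossi has 0 peers.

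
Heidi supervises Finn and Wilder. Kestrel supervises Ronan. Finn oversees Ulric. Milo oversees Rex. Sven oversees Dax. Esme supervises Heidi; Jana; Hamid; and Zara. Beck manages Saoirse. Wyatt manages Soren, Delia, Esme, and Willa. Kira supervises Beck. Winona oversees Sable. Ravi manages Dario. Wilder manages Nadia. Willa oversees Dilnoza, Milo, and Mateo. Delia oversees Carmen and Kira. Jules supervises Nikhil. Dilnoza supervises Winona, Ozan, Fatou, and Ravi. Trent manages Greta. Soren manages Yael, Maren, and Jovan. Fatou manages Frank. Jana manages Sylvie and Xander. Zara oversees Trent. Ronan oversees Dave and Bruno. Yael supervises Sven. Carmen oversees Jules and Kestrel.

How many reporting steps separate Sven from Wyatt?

3

Chain from Sven up to Wyatt: Sven → Yael → Soren → Wyatt. That is 3 steps up, so Sven is 3 levels below Wyatt.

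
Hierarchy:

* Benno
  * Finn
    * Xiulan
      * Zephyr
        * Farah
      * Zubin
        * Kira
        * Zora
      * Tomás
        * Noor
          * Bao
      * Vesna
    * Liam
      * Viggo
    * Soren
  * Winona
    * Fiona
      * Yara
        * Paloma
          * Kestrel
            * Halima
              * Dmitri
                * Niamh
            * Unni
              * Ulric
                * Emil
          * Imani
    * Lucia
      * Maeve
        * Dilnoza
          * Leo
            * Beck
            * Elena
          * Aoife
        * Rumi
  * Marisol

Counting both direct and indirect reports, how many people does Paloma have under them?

Paloma directly manages Kestrel, Imani. Under Kestrel: Unni, Ulric, Emil, Halima, Dmitri, Niamh (6). Imani has no reports. So Paloma's organization is 2 direct reports plus everyone under them: 7 + 1 = 8.

8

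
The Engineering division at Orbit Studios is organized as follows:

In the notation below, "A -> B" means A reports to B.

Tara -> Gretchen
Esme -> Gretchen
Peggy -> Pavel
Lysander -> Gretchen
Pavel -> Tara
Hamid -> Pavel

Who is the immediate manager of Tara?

Tara reports directly to Gretchen.

Gretchen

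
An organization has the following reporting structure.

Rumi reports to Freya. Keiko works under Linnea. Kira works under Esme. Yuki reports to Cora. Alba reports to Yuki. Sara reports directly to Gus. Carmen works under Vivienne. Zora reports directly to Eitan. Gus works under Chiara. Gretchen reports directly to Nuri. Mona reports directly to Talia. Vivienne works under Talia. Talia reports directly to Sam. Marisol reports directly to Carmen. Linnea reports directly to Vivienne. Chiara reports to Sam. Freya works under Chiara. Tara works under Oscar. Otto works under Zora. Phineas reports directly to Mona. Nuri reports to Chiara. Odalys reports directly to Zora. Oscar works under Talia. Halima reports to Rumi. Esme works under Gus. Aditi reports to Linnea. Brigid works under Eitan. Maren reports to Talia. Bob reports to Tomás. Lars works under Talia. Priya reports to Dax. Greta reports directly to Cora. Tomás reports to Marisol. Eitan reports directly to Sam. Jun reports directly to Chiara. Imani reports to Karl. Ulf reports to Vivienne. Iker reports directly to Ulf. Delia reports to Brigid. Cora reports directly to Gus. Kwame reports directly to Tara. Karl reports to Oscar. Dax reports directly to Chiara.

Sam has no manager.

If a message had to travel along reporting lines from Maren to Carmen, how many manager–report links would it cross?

Maren is 1 level below Talia, and Carmen is 2 levels below Talia (their lowest common manager). The shortest path runs up from Maren to Talia and back down to Carmen: 1 + 2 = 3 links.

3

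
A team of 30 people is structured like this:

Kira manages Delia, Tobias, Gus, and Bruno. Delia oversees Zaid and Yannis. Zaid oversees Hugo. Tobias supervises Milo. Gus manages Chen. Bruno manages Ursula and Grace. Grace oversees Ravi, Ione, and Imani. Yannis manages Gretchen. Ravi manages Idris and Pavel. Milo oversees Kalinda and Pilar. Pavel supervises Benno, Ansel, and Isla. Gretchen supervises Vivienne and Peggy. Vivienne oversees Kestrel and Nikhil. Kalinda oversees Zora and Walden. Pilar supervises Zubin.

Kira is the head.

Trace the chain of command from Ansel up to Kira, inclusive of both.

Ansel reports to Pavel. Pavel reports to Ravi. Ravi reports to Grace. Grace reports to Bruno. Bruno reports to Kira. Kira is at the top.

Ansel -> Pavel -> Ravi -> Grace -> Bruno -> Kira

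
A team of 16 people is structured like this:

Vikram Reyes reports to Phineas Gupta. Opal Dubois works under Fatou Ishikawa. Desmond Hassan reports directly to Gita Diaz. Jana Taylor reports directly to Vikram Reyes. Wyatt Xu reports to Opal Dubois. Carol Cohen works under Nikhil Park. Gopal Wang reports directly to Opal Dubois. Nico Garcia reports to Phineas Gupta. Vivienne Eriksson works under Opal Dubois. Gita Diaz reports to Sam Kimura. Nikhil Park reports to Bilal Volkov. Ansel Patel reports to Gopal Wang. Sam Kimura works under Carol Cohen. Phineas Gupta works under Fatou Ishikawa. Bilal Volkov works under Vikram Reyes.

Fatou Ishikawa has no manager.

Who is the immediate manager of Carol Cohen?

Nikhil Park

Carol Cohen reports directly to Nikhil Park.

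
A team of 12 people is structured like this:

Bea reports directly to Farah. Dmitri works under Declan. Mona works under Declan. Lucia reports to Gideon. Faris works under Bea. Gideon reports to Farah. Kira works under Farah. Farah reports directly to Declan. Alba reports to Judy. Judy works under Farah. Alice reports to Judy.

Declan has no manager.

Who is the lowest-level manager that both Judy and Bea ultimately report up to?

Judy's chain of managers is Farah, Declan. Bea's chain of managers is Farah, Declan. The first manager that appears in both chains is Farah.

Farah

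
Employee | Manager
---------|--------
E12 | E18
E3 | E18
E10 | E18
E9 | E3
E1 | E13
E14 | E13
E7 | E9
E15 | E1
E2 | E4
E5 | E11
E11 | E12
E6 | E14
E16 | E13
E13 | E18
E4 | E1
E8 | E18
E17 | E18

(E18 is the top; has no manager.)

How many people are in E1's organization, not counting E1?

E1 directly manages E15, E4. E15 has no reports. Under E4: E2 (1). So E1's organization is 2 direct reports plus everyone under them: 1 + 2 = 3.

3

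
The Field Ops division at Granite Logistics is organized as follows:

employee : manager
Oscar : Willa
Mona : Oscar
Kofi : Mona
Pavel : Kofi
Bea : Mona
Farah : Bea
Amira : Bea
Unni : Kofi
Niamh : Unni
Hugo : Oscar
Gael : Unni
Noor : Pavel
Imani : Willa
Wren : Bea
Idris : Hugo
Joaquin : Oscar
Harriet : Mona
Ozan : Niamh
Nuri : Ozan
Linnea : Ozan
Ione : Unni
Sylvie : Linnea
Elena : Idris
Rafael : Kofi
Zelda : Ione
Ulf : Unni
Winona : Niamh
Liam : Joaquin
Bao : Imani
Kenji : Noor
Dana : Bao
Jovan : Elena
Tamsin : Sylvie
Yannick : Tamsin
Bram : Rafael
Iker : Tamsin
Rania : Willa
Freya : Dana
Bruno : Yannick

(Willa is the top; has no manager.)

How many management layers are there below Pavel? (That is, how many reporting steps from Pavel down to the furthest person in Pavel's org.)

2

The longest chain under Pavel runs Pavel → Noor → Kenji, which is 2 levels below Pavel.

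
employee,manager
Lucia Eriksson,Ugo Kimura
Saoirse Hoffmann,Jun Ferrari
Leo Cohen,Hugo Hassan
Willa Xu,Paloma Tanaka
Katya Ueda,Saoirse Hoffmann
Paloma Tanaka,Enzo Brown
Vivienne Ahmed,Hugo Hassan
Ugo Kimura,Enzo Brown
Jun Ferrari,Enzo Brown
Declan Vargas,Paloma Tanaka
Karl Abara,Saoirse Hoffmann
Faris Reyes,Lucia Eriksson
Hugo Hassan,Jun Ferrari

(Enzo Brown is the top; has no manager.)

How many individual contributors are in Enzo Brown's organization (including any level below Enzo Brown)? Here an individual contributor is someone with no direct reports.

7

The people in Enzo Brown's organization with no one reporting to them are Faris Reyes, Declan Vargas, Willa Xu, Vivienne Ahmed, Leo Cohen, Karl Abara, Katya Ueda. That is 7.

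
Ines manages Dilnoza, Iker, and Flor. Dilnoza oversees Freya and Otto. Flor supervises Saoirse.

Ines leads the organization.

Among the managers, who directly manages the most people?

Direct-report counts: Ines has 3; Flor has 1; Dilnoza has 2. The largest is 3, held by Ines.

Ines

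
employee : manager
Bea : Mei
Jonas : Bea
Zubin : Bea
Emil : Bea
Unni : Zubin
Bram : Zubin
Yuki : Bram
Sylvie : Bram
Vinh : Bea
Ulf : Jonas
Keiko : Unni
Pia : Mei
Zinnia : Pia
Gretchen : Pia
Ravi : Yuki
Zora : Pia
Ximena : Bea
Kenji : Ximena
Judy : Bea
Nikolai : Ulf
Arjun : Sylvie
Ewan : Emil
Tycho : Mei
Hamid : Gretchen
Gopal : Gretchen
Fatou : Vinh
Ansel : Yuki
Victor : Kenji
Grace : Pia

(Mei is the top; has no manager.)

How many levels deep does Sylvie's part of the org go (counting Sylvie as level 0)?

1

The longest chain under Sylvie runs Sylvie → Arjun, which is 1 level below Sylvie.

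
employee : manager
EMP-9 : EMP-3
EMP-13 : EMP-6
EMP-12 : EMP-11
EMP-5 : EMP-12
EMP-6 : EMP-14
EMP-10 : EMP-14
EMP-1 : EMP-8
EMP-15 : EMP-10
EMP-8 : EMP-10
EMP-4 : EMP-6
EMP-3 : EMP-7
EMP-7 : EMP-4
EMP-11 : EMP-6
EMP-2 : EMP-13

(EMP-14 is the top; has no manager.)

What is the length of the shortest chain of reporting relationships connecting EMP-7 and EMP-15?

EMP-7 is 3 levels below EMP-14, and EMP-15 is 2 levels below EMP-14 (their lowest common manager). The shortest path runs up from EMP-7 to EMP-14 and back down to EMP-15: 3 + 2 = 5 links.

5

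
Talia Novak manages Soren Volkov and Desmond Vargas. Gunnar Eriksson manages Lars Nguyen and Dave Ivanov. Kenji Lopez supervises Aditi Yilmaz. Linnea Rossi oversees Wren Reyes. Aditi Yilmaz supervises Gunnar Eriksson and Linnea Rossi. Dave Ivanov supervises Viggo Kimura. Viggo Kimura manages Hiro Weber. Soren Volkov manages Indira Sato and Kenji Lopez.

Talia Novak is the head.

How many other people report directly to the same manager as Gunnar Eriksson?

Gunnar Eriksson reports to Aditi Yilmaz. Aditi Yilmaz's other direct reports are Linnea Rossi — 1 peer.

1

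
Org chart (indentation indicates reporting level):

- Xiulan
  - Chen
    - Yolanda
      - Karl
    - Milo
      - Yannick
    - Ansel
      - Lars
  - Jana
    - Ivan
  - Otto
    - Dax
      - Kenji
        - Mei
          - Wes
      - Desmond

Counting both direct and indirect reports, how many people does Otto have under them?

5

Otto directly manages Dax. Under Dax: Desmond, Kenji, Mei, Wes (4). That's 5 in total.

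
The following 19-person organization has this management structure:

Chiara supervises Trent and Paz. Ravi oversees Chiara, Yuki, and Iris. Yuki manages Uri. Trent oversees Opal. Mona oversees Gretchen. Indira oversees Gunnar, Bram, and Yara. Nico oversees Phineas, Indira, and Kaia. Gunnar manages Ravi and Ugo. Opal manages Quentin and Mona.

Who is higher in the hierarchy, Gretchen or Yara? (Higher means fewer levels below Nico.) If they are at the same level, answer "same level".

Yara

Gretchen is 8 levels below Nico; Yara is 2. Yara is higher.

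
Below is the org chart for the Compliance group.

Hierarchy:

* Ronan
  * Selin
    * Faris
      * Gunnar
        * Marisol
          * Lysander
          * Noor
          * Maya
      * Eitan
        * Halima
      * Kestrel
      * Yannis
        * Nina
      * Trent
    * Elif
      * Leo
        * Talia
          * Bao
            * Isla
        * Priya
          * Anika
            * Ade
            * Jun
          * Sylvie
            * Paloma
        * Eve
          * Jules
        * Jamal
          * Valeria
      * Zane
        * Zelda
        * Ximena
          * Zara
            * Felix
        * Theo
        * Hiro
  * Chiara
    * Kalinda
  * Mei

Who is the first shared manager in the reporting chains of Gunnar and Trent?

Faris

Gunnar's chain of managers is Faris, Selin, Ronan. Trent's chain of managers is Faris, Selin, Ronan. The first manager that appears in both chains is Faris.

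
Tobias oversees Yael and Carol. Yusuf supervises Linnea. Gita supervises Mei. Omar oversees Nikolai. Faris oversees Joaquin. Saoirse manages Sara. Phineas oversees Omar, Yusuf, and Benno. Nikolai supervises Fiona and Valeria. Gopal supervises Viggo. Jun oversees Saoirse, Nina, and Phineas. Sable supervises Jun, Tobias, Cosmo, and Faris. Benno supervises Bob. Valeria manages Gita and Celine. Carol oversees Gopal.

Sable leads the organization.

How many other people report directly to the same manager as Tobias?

3

Tobias reports to Sable. Sable's other direct reports are Jun, Cosmo, Faris — 3 peers.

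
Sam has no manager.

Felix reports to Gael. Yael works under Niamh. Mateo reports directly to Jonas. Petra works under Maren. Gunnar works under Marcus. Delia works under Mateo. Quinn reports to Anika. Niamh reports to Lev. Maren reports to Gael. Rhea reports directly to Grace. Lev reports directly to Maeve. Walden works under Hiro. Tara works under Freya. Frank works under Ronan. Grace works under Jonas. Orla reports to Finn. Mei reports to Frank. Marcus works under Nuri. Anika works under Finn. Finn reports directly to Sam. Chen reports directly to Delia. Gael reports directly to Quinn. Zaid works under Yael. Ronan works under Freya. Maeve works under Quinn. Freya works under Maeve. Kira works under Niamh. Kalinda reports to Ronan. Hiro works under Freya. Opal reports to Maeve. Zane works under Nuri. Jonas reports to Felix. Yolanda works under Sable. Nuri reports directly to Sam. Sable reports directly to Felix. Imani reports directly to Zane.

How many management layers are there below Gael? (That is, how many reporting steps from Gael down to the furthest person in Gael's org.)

The longest chain under Gael runs Gael → Felix → Jonas → Mateo → Delia → Chen, which is 5 levels below Gael.

5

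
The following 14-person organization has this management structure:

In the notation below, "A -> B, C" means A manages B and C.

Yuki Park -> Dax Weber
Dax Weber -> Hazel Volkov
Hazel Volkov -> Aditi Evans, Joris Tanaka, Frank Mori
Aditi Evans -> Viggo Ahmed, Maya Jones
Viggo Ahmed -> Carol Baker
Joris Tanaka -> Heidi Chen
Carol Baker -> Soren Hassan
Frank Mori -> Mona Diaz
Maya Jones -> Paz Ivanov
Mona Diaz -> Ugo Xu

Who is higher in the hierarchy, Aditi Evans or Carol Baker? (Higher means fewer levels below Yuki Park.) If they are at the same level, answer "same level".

Aditi Evans

Aditi Evans is 3 levels below Yuki Park; Carol Baker is 5. Aditi Evans is higher.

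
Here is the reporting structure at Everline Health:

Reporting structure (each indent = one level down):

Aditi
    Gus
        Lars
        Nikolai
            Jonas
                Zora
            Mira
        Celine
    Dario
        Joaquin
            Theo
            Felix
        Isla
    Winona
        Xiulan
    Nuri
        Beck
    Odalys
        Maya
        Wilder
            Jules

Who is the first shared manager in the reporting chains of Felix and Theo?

Felix's chain of managers is Joaquin, Dario, Aditi. Theo's chain of managers is Joaquin, Dario, Aditi. The first manager that appears in both chains is Joaquin.

Joaquin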